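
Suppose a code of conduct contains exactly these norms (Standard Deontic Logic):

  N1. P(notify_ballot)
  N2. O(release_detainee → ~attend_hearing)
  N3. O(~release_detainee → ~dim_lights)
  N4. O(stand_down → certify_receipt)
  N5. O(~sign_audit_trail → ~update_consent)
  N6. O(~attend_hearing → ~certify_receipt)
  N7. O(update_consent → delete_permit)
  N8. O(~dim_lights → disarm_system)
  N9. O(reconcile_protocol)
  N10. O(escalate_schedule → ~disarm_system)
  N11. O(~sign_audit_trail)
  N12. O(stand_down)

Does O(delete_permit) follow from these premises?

No

Premise 7 is O(update_consent → delete_permit), but O(update_consent) is not derivable from the premises, so it does not yield O(delete_permit).
No other premise forces O(delete_permit). An ideal world satisfying every premise can still have delete_permit false, so O(delete_permit) is not derivable.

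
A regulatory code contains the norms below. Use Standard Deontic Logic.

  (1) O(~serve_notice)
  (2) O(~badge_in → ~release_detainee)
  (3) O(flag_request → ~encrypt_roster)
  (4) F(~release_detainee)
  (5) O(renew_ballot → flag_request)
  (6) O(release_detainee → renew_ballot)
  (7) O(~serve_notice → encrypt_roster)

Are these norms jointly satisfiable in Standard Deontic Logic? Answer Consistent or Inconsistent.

Premise 1 states O(~serve_notice) outright.
From O(~serve_notice) and premise 7, O(~serve_notice → encrypt_roster), we obtain O(encrypt_roster).
Premise 3 is O(flag_request → ~encrypt_roster); contrapositively O(encrypt_roster → ~flag_request). Since O(encrypt_roster) holds, K gives O(~flag_request).
Premise 5 is O(renew_ballot → flag_request); contrapositively O(~flag_request → ~renew_ballot). Since O(~flag_request) holds, K gives O(~renew_ballot).
The contrapositive of premise 6 (O(release_detainee → renew_ballot)) is O(~renew_ballot → ~release_detainee), and O(~renew_ballot) is already established, so O(~release_detainee).
But premise 4, F(~release_detainee), means O(release_detainee).
We now have both O(~release_detainee) and O(release_detainee) — release_detainee is simultaneously obligatory and forbidden, violating the D-axiom.

Inconsistent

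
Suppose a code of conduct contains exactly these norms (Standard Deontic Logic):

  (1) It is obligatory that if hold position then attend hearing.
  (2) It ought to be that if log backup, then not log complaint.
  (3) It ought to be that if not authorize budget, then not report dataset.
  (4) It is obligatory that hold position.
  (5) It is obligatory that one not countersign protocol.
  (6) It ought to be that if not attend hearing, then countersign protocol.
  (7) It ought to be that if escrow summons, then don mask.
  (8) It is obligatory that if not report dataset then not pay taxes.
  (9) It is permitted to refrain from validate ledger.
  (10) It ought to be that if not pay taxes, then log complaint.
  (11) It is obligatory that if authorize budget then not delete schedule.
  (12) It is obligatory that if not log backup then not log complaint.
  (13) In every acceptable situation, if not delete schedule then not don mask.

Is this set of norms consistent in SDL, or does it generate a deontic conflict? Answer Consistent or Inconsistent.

Premise 6 is O(¬attend_hearing → countersign_protocol), but O(¬attend_hearing) is not derivable from the premises, so it does not yield O(countersign_protocol).
So O(countersign_protocol) is not derivable, and the apparent clash with O(¬countersign_protocol) does not arise.
A world satisfying every obligation exists (e.g. attend_hearing=true, authorize_budget=true, countersign_protocol=false, delete_schedule=false, don_mask=false, escrow_summons=false, hold_position=true, log_backup=false, log_complaint=false, pay_taxes=true, report_dataset=true, validate_ledger=false); no atom is both obligatory and forbidden, so the set is consistent.

Consistent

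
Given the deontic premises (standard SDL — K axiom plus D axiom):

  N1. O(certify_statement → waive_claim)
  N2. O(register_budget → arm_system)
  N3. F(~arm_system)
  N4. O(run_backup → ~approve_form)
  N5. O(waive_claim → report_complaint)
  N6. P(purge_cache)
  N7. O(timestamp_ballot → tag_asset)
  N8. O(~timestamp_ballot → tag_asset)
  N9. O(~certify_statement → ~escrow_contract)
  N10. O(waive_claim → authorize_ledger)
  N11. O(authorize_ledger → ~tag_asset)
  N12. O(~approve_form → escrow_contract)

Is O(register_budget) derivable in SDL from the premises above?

No

Premise 2 is O(register_budget → arm_system); even if O(arm_system) held, inferring O(register_budget) would be affirming the consequent — invalid.
No other premise forces O(register_budget). An ideal world satisfying every premise can still have register_budget false, so O(register_budget) is not derivable.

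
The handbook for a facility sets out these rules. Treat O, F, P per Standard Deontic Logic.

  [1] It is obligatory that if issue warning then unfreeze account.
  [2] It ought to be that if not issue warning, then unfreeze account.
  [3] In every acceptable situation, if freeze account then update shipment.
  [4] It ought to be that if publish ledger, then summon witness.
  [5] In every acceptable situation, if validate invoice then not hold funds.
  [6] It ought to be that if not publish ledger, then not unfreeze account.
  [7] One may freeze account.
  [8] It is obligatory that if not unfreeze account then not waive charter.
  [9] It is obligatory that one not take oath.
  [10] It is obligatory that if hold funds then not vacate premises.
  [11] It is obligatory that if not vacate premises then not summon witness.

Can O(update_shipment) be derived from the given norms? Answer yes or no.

No

Premise 3 is O(freeze_account → update_shipment), but O(freeze_account) is not derivable from the premises (the permission P(freeze_account) asserts only ¬O(¬freeze_account), not O(freeze_account)), so it does not yield O(update_shipment).
No other premise forces O(update_shipment). An ideal world satisfying every premise can still have update_shipment false, so O(update_shipment) is not derivable.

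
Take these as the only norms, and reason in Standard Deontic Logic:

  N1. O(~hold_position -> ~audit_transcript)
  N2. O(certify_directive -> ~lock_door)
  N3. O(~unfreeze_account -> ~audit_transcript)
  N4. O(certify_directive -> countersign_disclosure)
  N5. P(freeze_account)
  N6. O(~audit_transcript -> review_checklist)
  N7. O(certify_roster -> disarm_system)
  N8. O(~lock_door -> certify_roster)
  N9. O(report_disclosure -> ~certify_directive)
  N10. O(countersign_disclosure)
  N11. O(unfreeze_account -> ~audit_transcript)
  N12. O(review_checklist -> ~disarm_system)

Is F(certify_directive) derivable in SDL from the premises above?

Yes

By case analysis on ~unfreeze_account: premise 3 gives O(~unfreeze_account -> ~audit_transcript) and premise 11 gives O(unfreeze_account -> ~audit_transcript), so O(~audit_transcript) either way.
Applying K to premise 6 (O(~audit_transcript -> review_checklist)) and O(~audit_transcript) yields O(review_checklist).
Premise 12 is O(review_checklist -> ~disarm_system); since O(review_checklist), deontic closure gives O(~disarm_system).
Premise 7 is O(certify_roster -> disarm_system); contrapositively O(~disarm_system -> ~certify_roster). Since O(~disarm_system) holds, K gives O(~certify_roster).
Premise 8 is O(~lock_door -> certify_roster); contrapositively O(~certify_roster -> lock_door). Since O(~certify_roster) holds, K gives O(lock_door).
Premise 2, O(certify_directive -> ~lock_door), contraposes to O(lock_door -> ~certify_directive); with O(lock_door) we get O(~certify_directive).
Premises 1, 4, 5, 9, 10 do not contribute to this derivation.
So O(~certify_directive) holds, i.e. F(certify_directive). The claim follows.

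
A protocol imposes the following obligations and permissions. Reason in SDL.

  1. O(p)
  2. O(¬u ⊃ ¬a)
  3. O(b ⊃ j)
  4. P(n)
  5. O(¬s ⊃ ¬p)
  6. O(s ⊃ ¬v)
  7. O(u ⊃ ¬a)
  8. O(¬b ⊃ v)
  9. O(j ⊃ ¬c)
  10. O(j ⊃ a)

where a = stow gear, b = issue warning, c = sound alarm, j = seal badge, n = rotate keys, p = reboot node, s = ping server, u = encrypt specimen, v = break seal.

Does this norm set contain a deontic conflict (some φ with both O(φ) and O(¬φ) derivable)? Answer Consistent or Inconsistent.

Inconsistent

Premises 7 and 2 are O(u ⊃ ¬a) and O(¬u ⊃ ¬a); every ideal world satisfies u or ¬u, so in either case ¬a holds — hence O(¬a).
Premise 10, O(j ⊃ a), contraposes to O(¬a ⊃ ¬j); with O(¬a) we get O(¬j).
The contrapositive of premise 3 (O(b ⊃ j)) is O(¬j ⊃ ¬b), and O(¬j) is already established, so O(¬b).
From O(¬b) and premise 8, O(¬b ⊃ v), we obtain O(v).
Premise 6 is O(s ⊃ ¬v); contrapositively O(v ⊃ ¬s). Since O(v) holds, K gives O(¬s).
Premise 5 is O(¬s ⊃ ¬p); since O(¬s), deontic closure gives O(¬p).
However, premise 1 gives O(p).
We now have both O(¬p) and O(p) — p is simultaneously obligatory and forbidden, violating the D-axiom.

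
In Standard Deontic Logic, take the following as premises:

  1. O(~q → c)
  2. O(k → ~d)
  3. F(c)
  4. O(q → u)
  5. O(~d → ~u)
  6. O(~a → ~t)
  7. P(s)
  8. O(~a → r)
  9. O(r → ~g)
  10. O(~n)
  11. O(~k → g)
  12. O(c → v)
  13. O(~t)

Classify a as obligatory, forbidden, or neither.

Obligatory

Premise 3 is F(c), i.e. O(~c).
The contrapositive of premise 1 (O(~q → c)) is O(~c → q), and O(~c) is already established, so O(q).
From O(q) and premise 4, O(q → u), we obtain O(u).
The contrapositive of premise 5 (O(~d → ~u)) is O(u → d), and O(u) is already established, so O(d).
The contrapositive of premise 2 (O(k → ~d)) is O(d → ~k), and O(d) is already established, so O(~k).
From O(~k) and premise 11, O(~k → g), we obtain O(g).
Premise 9, O(r → ~g), contraposes to O(g → ~r); with O(g) we get O(~r).
Premise 8, O(~a → r), contraposes to O(~r → a); with O(~r) we get O(a).
Premises 6, 7, 10, 12, 13 do not contribute to this derivation.
Hence a is obligatory.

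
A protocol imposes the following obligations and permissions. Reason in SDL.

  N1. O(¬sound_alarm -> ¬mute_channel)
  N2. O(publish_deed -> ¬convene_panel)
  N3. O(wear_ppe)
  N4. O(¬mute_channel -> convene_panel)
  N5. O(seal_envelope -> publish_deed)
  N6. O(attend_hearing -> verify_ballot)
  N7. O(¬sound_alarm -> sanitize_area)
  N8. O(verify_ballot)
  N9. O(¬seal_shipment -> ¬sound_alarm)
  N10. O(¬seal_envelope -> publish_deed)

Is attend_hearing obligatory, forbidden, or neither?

Premise 6 is O(attend_hearing -> verify_ballot); even if O(verify_ballot) held, inferring O(attend_hearing) would be affirming the consequent — invalid.
No premise or chain of K-axiom applications forces O(attend_hearing), and none forces O(¬attend_hearing). So attend_hearing is neither obligatory nor forbidden under these norms.

Neither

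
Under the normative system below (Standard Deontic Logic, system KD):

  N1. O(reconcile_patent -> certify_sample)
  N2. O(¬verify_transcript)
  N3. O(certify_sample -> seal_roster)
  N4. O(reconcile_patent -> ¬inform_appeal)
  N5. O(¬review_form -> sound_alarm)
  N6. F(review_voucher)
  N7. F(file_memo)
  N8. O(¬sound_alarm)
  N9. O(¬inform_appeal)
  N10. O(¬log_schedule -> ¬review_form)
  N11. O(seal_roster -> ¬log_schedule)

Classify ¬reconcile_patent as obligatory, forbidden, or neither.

From premise 8 we have O(¬sound_alarm).
Premise 5, O(¬review_form -> sound_alarm), contraposes to O(¬sound_alarm -> review_form); with O(¬sound_alarm) we get O(review_form).
Premise 10 is O(¬log_schedule -> ¬review_form); contrapositively O(review_form -> log_schedule). Since O(review_form) holds, K gives O(log_schedule).
The contrapositive of premise 11 (O(seal_roster -> ¬log_schedule)) is O(log_schedule -> ¬seal_roster), and O(log_schedule) is already established, so O(¬seal_roster).
Premise 3, O(certify_sample -> seal_roster), contraposes to O(¬seal_roster -> ¬certify_sample); with O(¬seal_roster) we get O(¬certify_sample).
The contrapositive of premise 1 (O(reconcile_patent -> certify_sample)) is O(¬certify_sample -> ¬reconcile_patent), and O(¬certify_sample) is already established, so O(¬reconcile_patent).
Premises 2, 4, 6, 7, 9 do not contribute to this derivation.
Hence ¬reconcile_patent is obligatory.

Obligatory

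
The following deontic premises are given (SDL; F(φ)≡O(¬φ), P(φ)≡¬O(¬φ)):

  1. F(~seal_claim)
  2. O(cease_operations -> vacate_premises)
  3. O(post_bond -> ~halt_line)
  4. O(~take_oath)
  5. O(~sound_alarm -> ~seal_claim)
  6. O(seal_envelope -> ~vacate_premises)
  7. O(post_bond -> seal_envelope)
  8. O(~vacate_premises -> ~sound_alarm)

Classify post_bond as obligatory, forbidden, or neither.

Forbidden

Premise 1 is F(~seal_claim), i.e. O(seal_claim).
Premise 5 is O(~sound_alarm -> ~seal_claim); contrapositively O(seal_claim -> sound_alarm). Since O(seal_claim) holds, K gives O(sound_alarm).
The contrapositive of premise 8 (O(~vacate_premises -> ~sound_alarm)) is O(sound_alarm -> vacate_premises), and O(sound_alarm) is already established, so O(vacate_premises).
Premise 6, O(seal_envelope -> ~vacate_premises), contraposes to O(vacate_premises -> ~seal_envelope); with O(vacate_premises) we get O(~seal_envelope).
Premise 7, O(post_bond -> seal_envelope), contraposes to O(~seal_envelope -> ~post_bond); with O(~seal_envelope) we get O(~post_bond).
Premises 2, 3, 4 do not contribute to this derivation.
Thus O(~post_bond), which is F(post_bond): post_bond is forbidden.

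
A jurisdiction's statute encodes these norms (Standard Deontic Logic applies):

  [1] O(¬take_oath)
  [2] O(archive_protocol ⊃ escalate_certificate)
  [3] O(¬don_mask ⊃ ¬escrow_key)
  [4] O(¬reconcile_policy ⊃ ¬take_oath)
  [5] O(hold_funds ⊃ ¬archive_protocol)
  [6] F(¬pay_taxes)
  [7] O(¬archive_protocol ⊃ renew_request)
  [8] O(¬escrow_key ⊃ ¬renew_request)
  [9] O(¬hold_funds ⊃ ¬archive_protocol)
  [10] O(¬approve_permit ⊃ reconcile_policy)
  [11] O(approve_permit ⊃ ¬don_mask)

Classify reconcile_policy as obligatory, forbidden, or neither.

Obligatory

Premises 5 and 9 are O(hold_funds ⊃ ¬archive_protocol) and O(¬hold_funds ⊃ ¬archive_protocol); every ideal world satisfies hold_funds or ¬hold_funds, so in either case ¬archive_protocol holds — hence O(¬archive_protocol).
Premise 7 is O(¬archive_protocol ⊃ renew_request); since O(¬archive_protocol), deontic closure gives O(renew_request).
Premise 8, O(¬escrow_key ⊃ ¬renew_request), contraposes to O(renew_request ⊃ escrow_key); with O(renew_request) we get O(escrow_key).
Premise 3 is O(¬don_mask ⊃ ¬escrow_key); contrapositively O(escrow_key ⊃ don_mask). Since O(escrow_key) holds, K gives O(don_mask).
Premise 11, O(approve_permit ⊃ ¬don_mask), contraposes to O(don_mask ⊃ ¬approve_permit); with O(don_mask) we get O(¬approve_permit).
From O(¬approve_permit) and premise 10, O(¬approve_permit ⊃ reconcile_policy), we obtain O(reconcile_policy).
Premises 1, 2, 4, 6 do not contribute to this derivation.
Hence reconcile_policy is obligatory.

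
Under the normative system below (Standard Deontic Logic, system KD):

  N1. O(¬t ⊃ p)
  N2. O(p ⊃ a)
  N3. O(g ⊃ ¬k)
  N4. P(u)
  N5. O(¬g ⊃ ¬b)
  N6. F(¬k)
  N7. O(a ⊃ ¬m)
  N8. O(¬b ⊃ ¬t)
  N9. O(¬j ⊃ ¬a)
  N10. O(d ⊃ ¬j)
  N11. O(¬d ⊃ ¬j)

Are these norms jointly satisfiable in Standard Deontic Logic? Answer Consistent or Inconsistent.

By case analysis on d: premise 10 gives O(d ⊃ ¬j) and premise 11 gives O(¬d ⊃ ¬j), so O(¬j) either way.
From O(¬j) and premise 9, O(¬j ⊃ ¬a), we obtain O(¬a).
The contrapositive of premise 2 (O(p ⊃ a)) is O(¬a ⊃ ¬p), and O(¬a) is already established, so O(¬p).
Premise 1 is O(¬t ⊃ p); contrapositively O(¬p ⊃ t). Since O(¬p) holds, K gives O(t).
The contrapositive of premise 8 (O(¬b ⊃ ¬t)) is O(t ⊃ b), and O(t) is already established, so O(b).
The contrapositive of premise 5 (O(¬g ⊃ ¬b)) is O(b ⊃ g), and O(b) is already established, so O(g).
Premise 3 is O(g ⊃ ¬k); since O(g), deontic closure gives O(¬k).
Yet premise 6 is F(¬k), i.e. O(k).
We now have both O(¬k) and O(k) — k is simultaneously obligatory and forbidden, violating the D-axiom.

Inconsistent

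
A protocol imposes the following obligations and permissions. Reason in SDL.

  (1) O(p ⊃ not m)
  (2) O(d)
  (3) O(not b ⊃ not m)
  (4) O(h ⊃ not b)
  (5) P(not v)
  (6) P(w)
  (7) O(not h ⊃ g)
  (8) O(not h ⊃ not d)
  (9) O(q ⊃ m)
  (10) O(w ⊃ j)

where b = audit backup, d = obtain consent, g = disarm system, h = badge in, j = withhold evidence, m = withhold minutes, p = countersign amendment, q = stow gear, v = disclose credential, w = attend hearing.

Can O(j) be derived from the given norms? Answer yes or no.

Premise 10 is O(w ⊃ j), but O(w) is not derivable from the premises (the permission P(w) asserts only not O(not w), not O(w)), so it does not yield O(j).
No other premise forces O(j). An ideal world satisfying every premise can still have j false, so O(j) is not derivable.

No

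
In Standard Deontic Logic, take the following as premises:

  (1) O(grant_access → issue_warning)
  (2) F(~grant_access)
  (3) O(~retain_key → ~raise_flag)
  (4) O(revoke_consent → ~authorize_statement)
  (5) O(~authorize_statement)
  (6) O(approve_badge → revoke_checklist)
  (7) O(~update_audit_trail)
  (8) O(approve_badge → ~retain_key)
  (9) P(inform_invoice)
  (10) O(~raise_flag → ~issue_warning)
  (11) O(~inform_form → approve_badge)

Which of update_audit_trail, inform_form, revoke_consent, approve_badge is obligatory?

inform_form

Premise 2, F(~grant_access), is equivalent to O(grant_access).
Premise 1 is O(grant_access → issue_warning); since O(grant_access), deontic closure gives O(issue_warning).
The contrapositive of premise 10 (O(~raise_flag → ~issue_warning)) is O(issue_warning → raise_flag), and O(issue_warning) is already established, so O(raise_flag).
Premise 3, O(~retain_key → ~raise_flag), contraposes to O(raise_flag → retain_key); with O(raise_flag) we get O(retain_key).
Premise 8, O(approve_badge → ~retain_key), contraposes to O(retain_key → ~approve_badge); with O(retain_key) we get O(~approve_badge).
Premise 11 is O(~inform_form → approve_badge); contrapositively O(~approve_badge → inform_form). Since O(~approve_badge) holds, K gives O(inform_form).
So O(inform_form) holds — inform_form is obligatory. None of the other listed options is made obligatory by any chain of premises.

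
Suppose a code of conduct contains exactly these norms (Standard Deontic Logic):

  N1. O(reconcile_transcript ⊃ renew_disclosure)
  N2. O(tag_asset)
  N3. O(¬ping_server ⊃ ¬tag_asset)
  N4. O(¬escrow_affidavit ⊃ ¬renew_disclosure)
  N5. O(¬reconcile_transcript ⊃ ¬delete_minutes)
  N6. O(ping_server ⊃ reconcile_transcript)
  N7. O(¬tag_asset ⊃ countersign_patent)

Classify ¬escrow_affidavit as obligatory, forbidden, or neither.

Forbidden

From premise 2 we have O(tag_asset).
Premise 3 is O(¬ping_server ⊃ ¬tag_asset); contrapositively O(tag_asset ⊃ ping_server). Since O(tag_asset) holds, K gives O(ping_server).
Premise 6 is O(ping_server ⊃ reconcile_transcript); since O(ping_server), deontic closure gives O(reconcile_transcript).
From O(reconcile_transcript) and premise 1, O(reconcile_transcript ⊃ renew_disclosure), we obtain O(renew_disclosure).
Premise 4, O(¬escrow_affidavit ⊃ ¬renew_disclosure), contraposes to O(renew_disclosure ⊃ escrow_affidavit); with O(renew_disclosure) we get O(escrow_affidavit).
Premises 5, 7 do not contribute to this derivation.
Thus O(escrow_affidavit), which is F(¬escrow_affidavit): ¬escrow_affidavit is forbidden.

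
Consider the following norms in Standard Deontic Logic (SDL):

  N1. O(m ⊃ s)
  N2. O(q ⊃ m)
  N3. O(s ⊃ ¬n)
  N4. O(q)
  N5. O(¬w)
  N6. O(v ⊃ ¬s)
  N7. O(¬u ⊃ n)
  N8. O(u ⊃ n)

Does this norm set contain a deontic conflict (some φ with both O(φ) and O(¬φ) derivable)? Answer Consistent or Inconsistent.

Inconsistent

By case analysis on u: premise 8 gives O(u ⊃ n) and premise 7 gives O(¬u ⊃ n), so O(n) either way.
Premise 3 is O(s ⊃ ¬n); contrapositively O(n ⊃ ¬s). Since O(n) holds, K gives O(¬s).
Premise 1, O(m ⊃ s), contraposes to O(¬s ⊃ ¬m); with O(¬s) we get O(¬m).
The contrapositive of premise 2 (O(q ⊃ m)) is O(¬m ⊃ ¬q), and O(¬m) is already established, so O(¬q).
However, premise 4 gives O(q).
We now have both O(¬q) and O(q) — q is simultaneously obligatory and forbidden, violating the D-axiom.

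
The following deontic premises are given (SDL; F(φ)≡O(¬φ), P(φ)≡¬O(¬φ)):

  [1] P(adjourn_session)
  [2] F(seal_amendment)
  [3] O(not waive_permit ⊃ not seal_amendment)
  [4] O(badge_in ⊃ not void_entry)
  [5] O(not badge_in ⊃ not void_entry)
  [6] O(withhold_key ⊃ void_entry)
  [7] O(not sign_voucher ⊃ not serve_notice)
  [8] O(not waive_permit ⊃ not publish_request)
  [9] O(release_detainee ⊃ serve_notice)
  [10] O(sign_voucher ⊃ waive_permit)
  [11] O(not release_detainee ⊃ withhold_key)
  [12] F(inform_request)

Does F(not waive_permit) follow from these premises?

Premises 5 and 4 cover both cases: O(not badge_in ⊃ not void_entry) and O(badge_in ⊃ not void_entry). Since not badge_in ∨ badge_in is a tautology, O(not void_entry) follows.
Premise 6 is O(withhold_key ⊃ void_entry); contrapositively O(not void_entry ⊃ not withhold_key). Since O(not void_entry) holds, K gives O(not withhold_key).
Premise 11 is O(not release_detainee ⊃ withhold_key); contrapositively O(not withhold_key ⊃ release_detainee). Since O(not withhold_key) holds, K gives O(release_detainee).
From O(release_detainee) and premise 9, O(release_detainee ⊃ serve_notice), we obtain O(serve_notice).
Premise 7, O(not sign_voucher ⊃ not serve_notice), contraposes to O(serve_notice ⊃ sign_voucher); with O(serve_notice) we get O(sign_voucher).
With premise 10, O(sign_voucher ⊃ waive_permit), the K-axiom yields O(waive_permit).
Premises 1, 2, 3, 8, 12 do not contribute to this derivation.
So O(waive_permit) holds, i.e. F(not waive_permit). The claim follows.

Yes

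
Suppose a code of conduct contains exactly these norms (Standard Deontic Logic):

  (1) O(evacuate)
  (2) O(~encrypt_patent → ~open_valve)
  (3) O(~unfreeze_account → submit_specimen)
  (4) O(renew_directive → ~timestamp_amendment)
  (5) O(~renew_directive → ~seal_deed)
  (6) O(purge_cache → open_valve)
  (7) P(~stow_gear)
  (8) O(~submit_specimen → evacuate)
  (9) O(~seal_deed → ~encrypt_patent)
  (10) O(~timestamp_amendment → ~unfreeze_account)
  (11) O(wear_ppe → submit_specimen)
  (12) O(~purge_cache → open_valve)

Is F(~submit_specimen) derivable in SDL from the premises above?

By case analysis on purge_cache: premise 6 gives O(purge_cache → open_valve) and premise 12 gives O(~purge_cache → open_valve), so O(open_valve) either way.
The contrapositive of premise 2 (O(~encrypt_patent → ~open_valve)) is O(open_valve → encrypt_patent), and O(open_valve) is already established, so O(encrypt_patent).
Premise 9, O(~seal_deed → ~encrypt_patent), contraposes to O(encrypt_patent → seal_deed); with O(encrypt_patent) we get O(seal_deed).
Premise 5, O(~renew_directive → ~seal_deed), contraposes to O(seal_deed → renew_directive); with O(seal_deed) we get O(renew_directive).
With premise 4, O(renew_directive → ~timestamp_amendment), the K-axiom yields O(~timestamp_amendment).
From O(~timestamp_amendment) and premise 10, O(~timestamp_amendment → ~unfreeze_account), we obtain O(~unfreeze_account).
Premise 3 is O(~unfreeze_account → submit_specimen); since O(~unfreeze_account), deontic closure gives O(submit_specimen).
Premises 1, 7, 8, 11 do not contribute to this derivation.
So O(submit_specimen) holds, i.e. F(~submit_specimen). The claim follows.

Yes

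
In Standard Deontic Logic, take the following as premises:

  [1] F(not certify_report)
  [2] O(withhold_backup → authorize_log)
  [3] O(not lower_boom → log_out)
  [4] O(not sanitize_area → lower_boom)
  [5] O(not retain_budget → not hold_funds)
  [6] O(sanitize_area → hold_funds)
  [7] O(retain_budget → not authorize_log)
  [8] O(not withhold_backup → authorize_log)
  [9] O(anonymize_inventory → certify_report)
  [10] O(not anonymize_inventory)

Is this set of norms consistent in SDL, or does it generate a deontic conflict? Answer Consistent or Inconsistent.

Consistent

Premise 9 is O(anonymize_inventory → certify_report); even if O(certify_report) held, inferring O(anonymize_inventory) would be affirming the consequent — invalid.
So O(anonymize_inventory) is not derivable, and the apparent clash with O(not anonymize_inventory) does not arise.
A world satisfying every obligation exists (e.g. anonymize_inventory=false, authorize_log=true, certify_report=true, hold_funds=false, log_out=false, lower_boom=true, retain_budget=false, sanitize_area=false, withhold_backup=false); no atom is both obligatory and forbidden, so the set is consistent.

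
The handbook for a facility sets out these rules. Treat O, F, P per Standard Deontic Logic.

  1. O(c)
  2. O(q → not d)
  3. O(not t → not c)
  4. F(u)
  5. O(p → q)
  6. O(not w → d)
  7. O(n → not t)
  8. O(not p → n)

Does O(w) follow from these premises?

From premise 1 we have O(c).
Premise 3, O(not t → not c), contraposes to O(c → t); with O(c) we get O(t).
Premise 7 is O(n → not t); contrapositively O(t → not n). Since O(t) holds, K gives O(not n).
Premise 8 is O(not p → n); contrapositively O(not n → p). Since O(not n) holds, K gives O(p).
Applying K to premise 5 (O(p → q)) and O(p) yields O(q).
Applying K to premise 2 (O(q → not d)) and O(q) yields O(not d).
Premise 6 is O(not w → d); contrapositively O(not d → w). Since O(not d) holds, K gives O(w).
Premise 4 does not contribute to this derivation.
So O(w) follows.

Yes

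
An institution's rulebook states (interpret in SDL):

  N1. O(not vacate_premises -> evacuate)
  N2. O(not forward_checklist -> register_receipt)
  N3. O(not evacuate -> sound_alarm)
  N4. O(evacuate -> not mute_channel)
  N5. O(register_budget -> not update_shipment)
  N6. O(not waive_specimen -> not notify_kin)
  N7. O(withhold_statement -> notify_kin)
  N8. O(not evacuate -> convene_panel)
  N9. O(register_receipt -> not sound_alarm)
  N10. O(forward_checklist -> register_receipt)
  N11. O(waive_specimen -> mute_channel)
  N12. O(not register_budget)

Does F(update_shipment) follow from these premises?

Premise 5 is O(register_budget -> not update_shipment), but O(register_budget) is not derivable from the premises, so it does not yield O(not update_shipment).
No other premise forces O(not update_shipment). An ideal world satisfying every premise can still have update_shipment true, so F(update_shipment) is not derivable.

No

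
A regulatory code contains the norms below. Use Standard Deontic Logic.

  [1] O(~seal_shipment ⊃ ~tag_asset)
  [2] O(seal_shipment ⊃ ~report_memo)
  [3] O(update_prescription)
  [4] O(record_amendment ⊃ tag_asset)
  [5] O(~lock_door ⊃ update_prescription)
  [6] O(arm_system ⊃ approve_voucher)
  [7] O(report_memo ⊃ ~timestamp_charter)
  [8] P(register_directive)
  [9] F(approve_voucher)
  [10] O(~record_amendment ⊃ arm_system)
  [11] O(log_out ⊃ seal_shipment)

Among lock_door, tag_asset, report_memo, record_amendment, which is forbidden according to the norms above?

F(approve_voucher) at premise 9 means O(~approve_voucher).
Premise 6 is O(arm_system ⊃ approve_voucher); contrapositively O(~approve_voucher ⊃ ~arm_system). Since O(~approve_voucher) holds, K gives O(~arm_system).
The contrapositive of premise 10 (O(~record_amendment ⊃ arm_system)) is O(~arm_system ⊃ record_amendment), and O(~arm_system) is already established, so O(record_amendment).
Applying K to premise 4 (O(record_amendment ⊃ tag_asset)) and O(record_amendment) yields O(tag_asset).
Premise 1 is O(~seal_shipment ⊃ ~tag_asset); contrapositively O(tag_asset ⊃ seal_shipment). Since O(tag_asset) holds, K gives O(seal_shipment).
From O(seal_shipment) and premise 2, O(seal_shipment ⊃ ~report_memo), we obtain O(~report_memo).
So O(~report_memo) holds, i.e. report_memo is forbidden. None of the other listed options is forbidden under the premises.

report_memo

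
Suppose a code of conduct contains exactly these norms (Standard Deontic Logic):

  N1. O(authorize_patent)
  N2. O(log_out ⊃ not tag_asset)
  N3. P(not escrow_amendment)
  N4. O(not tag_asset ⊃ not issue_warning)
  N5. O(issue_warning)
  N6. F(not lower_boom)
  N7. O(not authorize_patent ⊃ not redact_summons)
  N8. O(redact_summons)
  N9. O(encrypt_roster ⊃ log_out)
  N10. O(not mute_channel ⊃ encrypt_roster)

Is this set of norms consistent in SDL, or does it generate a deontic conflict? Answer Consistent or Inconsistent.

Premise 7 is O(not authorize_patent ⊃ not redact_summons), but O(not authorize_patent) is not derivable from the premises, so it does not yield O(not redact_summons).
So O(not redact_summons) is not derivable, and the apparent clash with O(redact_summons) does not arise.
A world satisfying every obligation exists (e.g. authorize_patent=true, encrypt_roster=false, escrow_amendment=false, issue_warning=true, log_out=false, lower_boom=true, mute_channel=true, redact_summons=true, tag_asset=true); no atom is both obligatory and forbidden, so the set is consistent.

Consistent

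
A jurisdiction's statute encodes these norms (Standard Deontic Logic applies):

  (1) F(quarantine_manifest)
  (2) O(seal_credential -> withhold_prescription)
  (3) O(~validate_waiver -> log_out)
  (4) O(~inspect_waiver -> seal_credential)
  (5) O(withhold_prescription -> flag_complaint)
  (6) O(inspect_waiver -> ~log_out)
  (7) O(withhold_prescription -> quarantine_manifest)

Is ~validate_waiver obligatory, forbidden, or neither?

Forbidden

Premise 1 is F(quarantine_manifest), i.e. O(~quarantine_manifest).
Premise 7 is O(withhold_prescription -> quarantine_manifest); contrapositively O(~quarantine_manifest -> ~withhold_prescription). Since O(~quarantine_manifest) holds, K gives O(~withhold_prescription).
Premise 2 is O(seal_credential -> withhold_prescription); contrapositively O(~withhold_prescription -> ~seal_credential). Since O(~withhold_prescription) holds, K gives O(~seal_credential).
Premise 4 is O(~inspect_waiver -> seal_credential); contrapositively O(~seal_credential -> inspect_waiver). Since O(~seal_credential) holds, K gives O(inspect_waiver).
Premise 6 is O(inspect_waiver -> ~log_out); since O(inspect_waiver), deontic closure gives O(~log_out).
The contrapositive of premise 3 (O(~validate_waiver -> log_out)) is O(~log_out -> validate_waiver), and O(~log_out) is already established, so O(validate_waiver).
Premise 5 does not contribute to this derivation.
Thus O(validate_waiver), which is F(~validate_waiver): ~validate_waiver is forbidden.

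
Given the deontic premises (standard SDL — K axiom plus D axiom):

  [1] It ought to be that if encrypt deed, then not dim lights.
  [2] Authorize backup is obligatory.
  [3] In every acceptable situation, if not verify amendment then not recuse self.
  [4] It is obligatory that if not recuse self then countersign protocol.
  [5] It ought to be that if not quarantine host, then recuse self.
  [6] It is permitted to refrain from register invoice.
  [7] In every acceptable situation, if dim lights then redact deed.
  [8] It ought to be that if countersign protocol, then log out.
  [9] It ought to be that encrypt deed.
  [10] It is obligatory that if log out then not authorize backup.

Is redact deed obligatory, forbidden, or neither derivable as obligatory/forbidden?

Neither

Premise 7 is O(dim_lights → redact_deed), but O(dim_lights) is not derivable from the premises, so it does not yield O(redact_deed).
No premise or chain of K-axiom applications forces O(redact_deed), and none forces O(¬redact_deed). So redact_deed is neither obligatory nor forbidden under these norms.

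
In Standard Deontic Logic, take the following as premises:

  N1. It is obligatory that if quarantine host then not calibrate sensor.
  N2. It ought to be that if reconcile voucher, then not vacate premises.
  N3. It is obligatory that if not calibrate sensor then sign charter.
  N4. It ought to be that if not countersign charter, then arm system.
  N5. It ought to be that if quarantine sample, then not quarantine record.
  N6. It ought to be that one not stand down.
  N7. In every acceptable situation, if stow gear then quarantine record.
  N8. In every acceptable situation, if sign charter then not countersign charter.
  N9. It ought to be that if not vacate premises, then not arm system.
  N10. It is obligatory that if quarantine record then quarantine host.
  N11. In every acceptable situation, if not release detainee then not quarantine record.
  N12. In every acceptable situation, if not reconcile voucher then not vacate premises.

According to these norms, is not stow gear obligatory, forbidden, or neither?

Obligatory

By case analysis on reconcile_voucher: premise 2 gives O(reconcile_voucher → ¬vacate_premises) and premise 12 gives O(¬reconcile_voucher → ¬vacate_premises), so O(¬vacate_premises) either way.
Premise 9 is O(¬vacate_premises → ¬arm_system); since O(¬vacate_premises), deontic closure gives O(¬arm_system).
Premise 4 is O(¬countersign_charter → arm_system); contrapositively O(¬arm_system → countersign_charter). Since O(¬arm_system) holds, K gives O(countersign_charter).
Premise 8 is O(sign_charter → ¬countersign_charter); contrapositively O(countersign_charter → ¬sign_charter). Since O(countersign_charter) holds, K gives O(¬sign_charter).
Premise 3, O(¬calibrate_sensor → sign_charter), contraposes to O(¬sign_charter → calibrate_sensor); with O(¬sign_charter) we get O(calibrate_sensor).
Premise 1, O(quarantine_host → ¬calibrate_sensor), contraposes to O(calibrate_sensor → ¬quarantine_host); with O(calibrate_sensor) we get O(¬quarantine_host).
Premise 10 is O(quarantine_record → quarantine_host); contrapositively O(¬quarantine_host → ¬quarantine_record). Since O(¬quarantine_host) holds, K gives O(¬quarantine_record).
The contrapositive of premise 7 (O(stow_gear → quarantine_record)) is O(¬quarantine_record → ¬stow_gear), and O(¬quarantine_record) is already established, so O(¬stow_gear).
Premises 5, 6, 11 do not contribute to this derivation.
Hence ¬stow_gear is obligatory.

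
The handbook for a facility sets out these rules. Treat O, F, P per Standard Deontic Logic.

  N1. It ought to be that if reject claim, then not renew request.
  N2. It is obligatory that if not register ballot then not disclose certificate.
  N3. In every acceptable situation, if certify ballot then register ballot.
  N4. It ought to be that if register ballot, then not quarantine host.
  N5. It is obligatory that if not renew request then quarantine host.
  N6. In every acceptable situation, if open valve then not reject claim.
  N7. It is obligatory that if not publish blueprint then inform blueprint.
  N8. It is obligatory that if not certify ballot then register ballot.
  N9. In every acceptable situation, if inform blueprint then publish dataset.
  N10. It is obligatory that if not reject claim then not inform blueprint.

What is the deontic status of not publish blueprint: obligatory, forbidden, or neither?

Forbidden

By case analysis on ¬certify_ballot: premise 8 gives O(¬certify_ballot → register_ballot) and premise 3 gives O(certify_ballot → register_ballot), so O(register_ballot) either way.
Applying K to premise 4 (O(register_ballot → ¬quarantine_host)) and O(register_ballot) yields O(¬quarantine_host).
Premise 5 is O(¬renew_request → quarantine_host); contrapositively O(¬quarantine_host → renew_request). Since O(¬quarantine_host) holds, K gives O(renew_request).
Premise 1 is O(reject_claim → ¬renew_request); contrapositively O(renew_request → ¬reject_claim). Since O(renew_request) holds, K gives O(¬reject_claim).
Applying K to premise 10 (O(¬reject_claim → ¬inform_blueprint)) and O(¬reject_claim) yields O(¬inform_blueprint).
Premise 7, O(¬publish_blueprint → inform_blueprint), contraposes to O(¬inform_blueprint → publish_blueprint); with O(¬inform_blueprint) we get O(publish_blueprint).
Premises 2, 6, 9 do not contribute to this derivation.
Thus O(publish_blueprint), which is F(¬publish_blueprint): ¬publish_blueprint is forbidden.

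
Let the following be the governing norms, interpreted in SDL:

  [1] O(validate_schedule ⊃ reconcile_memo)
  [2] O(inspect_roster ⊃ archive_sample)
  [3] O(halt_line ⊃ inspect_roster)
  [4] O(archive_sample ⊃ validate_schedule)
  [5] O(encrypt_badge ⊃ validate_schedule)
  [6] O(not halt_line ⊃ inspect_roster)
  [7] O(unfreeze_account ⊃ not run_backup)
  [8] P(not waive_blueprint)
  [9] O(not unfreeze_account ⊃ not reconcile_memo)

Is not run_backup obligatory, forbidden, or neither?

Obligatory

By case analysis on not halt_line: premise 6 gives O(not halt_line ⊃ inspect_roster) and premise 3 gives O(halt_line ⊃ inspect_roster), so O(inspect_roster) either way.
Applying K to premise 2 (O(inspect_roster ⊃ archive_sample)) and O(inspect_roster) yields O(archive_sample).
From O(archive_sample) and premise 4, O(archive_sample ⊃ validate_schedule), we obtain O(validate_schedule).
Applying K to premise 1 (O(validate_schedule ⊃ reconcile_memo)) and O(validate_schedule) yields O(reconcile_memo).
Premise 9, O(not unfreeze_account ⊃ not reconcile_memo), contraposes to O(reconcile_memo ⊃ unfreeze_account); with O(reconcile_memo) we get O(unfreeze_account).
Applying K to premise 7 (O(unfreeze_account ⊃ not run_backup)) and O(unfreeze_account) yields O(not run_backup).
Premises 5, 8 do not contribute to this derivation.
Hence not run_backup is obligatory.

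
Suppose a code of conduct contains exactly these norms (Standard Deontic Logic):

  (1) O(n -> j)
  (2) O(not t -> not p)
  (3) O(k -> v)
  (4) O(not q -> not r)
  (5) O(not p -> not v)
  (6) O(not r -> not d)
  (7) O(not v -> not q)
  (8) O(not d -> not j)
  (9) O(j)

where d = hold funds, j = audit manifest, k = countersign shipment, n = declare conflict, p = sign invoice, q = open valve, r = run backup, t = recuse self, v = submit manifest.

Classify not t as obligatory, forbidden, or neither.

Forbidden

Premise 9 states O(j) outright.
Premise 8, O(not d -> not j), contraposes to O(j -> d); with O(j) we get O(d).
Premise 6, O(not r -> not d), contraposes to O(d -> r); with O(d) we get O(r).
The contrapositive of premise 4 (O(not q -> not r)) is O(r -> q), and O(r) is already established, so O(q).
Premise 7 is O(not v -> not q); contrapositively O(q -> v). Since O(q) holds, K gives O(v).
Premise 5 is O(not p -> not v); contrapositively O(v -> p). Since O(v) holds, K gives O(p).
Premise 2, O(not t -> not p), contraposes to O(p -> t); with O(p) we get O(t).
Premises 1, 3 do not contribute to this derivation.
Thus O(t), which is F(not t): not t is forbidden.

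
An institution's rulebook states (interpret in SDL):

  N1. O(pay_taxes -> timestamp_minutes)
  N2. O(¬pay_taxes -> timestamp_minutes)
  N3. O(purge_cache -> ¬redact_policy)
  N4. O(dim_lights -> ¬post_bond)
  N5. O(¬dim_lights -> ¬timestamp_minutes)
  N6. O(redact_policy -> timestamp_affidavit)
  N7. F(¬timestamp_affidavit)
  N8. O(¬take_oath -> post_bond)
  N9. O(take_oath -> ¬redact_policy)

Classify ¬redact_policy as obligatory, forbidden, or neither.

Obligatory

By case analysis on pay_taxes: premise 1 gives O(pay_taxes -> timestamp_minutes) and premise 2 gives O(¬pay_taxes -> timestamp_minutes), so O(timestamp_minutes) either way.
Premise 5, O(¬dim_lights -> ¬timestamp_minutes), contraposes to O(timestamp_minutes -> dim_lights); with O(timestamp_minutes) we get O(dim_lights).
With premise 4, O(dim_lights -> ¬post_bond), the K-axiom yields O(¬post_bond).
Premise 8 is O(¬take_oath -> post_bond); contrapositively O(¬post_bond -> take_oath). Since O(¬post_bond) holds, K gives O(take_oath).
With premise 9, O(take_oath -> ¬redact_policy), the K-axiom yields O(¬redact_policy).
Premises 3, 6, 7 do not contribute to this derivation.
Hence ¬redact_policy is obligatory.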